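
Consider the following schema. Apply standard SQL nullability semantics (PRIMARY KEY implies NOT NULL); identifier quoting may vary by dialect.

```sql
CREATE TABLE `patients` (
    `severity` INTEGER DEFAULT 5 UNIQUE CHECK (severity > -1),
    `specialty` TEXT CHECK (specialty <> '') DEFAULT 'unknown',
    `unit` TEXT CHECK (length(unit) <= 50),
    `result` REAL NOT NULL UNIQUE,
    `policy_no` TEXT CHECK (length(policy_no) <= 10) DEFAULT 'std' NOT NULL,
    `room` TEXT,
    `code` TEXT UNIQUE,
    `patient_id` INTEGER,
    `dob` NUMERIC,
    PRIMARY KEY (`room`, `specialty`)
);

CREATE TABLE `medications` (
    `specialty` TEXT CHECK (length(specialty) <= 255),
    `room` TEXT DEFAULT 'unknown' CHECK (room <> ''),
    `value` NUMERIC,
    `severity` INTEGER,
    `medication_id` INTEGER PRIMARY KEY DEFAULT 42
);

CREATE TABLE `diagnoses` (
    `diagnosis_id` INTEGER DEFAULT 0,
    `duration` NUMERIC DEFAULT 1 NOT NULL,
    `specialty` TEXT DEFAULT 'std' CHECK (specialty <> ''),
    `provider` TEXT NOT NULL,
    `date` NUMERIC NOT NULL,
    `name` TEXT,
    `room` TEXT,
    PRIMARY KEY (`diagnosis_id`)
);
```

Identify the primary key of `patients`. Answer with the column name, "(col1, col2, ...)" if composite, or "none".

A table-level PRIMARY KEY clause names 2 columns: room, specialty.
This is a composite key — the combination is unique, not each column individually.

(room, specialty)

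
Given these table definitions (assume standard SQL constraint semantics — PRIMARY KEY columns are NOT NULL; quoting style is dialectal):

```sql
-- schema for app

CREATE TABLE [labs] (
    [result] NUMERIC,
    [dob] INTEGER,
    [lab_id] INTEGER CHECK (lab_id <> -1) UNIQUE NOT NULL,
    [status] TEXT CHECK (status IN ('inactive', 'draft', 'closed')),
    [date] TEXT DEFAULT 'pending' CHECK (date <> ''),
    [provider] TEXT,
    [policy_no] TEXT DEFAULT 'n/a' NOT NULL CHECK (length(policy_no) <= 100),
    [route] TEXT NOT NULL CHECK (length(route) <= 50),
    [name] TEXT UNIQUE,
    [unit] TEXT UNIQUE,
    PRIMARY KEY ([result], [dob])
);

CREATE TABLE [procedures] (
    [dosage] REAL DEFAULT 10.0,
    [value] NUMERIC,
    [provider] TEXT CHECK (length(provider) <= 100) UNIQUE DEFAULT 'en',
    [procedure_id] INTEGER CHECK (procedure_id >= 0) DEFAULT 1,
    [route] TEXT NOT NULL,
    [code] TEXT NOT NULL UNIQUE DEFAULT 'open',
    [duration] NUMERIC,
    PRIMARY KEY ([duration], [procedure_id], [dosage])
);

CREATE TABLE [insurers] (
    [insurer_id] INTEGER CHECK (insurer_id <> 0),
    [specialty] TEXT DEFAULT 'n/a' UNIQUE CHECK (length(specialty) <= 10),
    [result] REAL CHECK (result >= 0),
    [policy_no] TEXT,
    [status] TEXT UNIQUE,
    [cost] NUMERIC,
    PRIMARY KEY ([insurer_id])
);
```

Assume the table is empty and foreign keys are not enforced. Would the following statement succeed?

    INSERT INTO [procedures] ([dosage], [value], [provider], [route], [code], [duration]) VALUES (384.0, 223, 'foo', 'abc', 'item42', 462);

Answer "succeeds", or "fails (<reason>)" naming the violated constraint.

NOT NULL columns: code is supplied; dosage is supplied; duration is supplied; procedure_id defaults to 1; route is supplied.
CHECK constraints: 'foo' satisfies (length(provider) <= 100).
No constraint is violated.

succeeds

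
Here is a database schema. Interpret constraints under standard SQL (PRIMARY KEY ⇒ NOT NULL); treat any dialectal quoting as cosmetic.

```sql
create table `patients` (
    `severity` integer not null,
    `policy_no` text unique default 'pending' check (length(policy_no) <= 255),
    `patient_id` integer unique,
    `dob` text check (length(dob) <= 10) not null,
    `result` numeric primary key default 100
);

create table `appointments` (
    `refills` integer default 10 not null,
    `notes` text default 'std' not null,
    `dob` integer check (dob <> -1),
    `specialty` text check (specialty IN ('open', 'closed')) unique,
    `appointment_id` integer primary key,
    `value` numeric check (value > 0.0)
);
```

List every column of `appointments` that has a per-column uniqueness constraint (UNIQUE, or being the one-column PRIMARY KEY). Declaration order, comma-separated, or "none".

- refills: no UNIQUE or single-column PK constraint.
- notes: no UNIQUE or single-column PK constraint.
- dob: no UNIQUE or single-column PK constraint.
- specialty: declared UNIQUE → unique.
- appointment_id: single-column PRIMARY KEY → unique.
- value: no UNIQUE or single-column PK constraint.

specialty, appointment_id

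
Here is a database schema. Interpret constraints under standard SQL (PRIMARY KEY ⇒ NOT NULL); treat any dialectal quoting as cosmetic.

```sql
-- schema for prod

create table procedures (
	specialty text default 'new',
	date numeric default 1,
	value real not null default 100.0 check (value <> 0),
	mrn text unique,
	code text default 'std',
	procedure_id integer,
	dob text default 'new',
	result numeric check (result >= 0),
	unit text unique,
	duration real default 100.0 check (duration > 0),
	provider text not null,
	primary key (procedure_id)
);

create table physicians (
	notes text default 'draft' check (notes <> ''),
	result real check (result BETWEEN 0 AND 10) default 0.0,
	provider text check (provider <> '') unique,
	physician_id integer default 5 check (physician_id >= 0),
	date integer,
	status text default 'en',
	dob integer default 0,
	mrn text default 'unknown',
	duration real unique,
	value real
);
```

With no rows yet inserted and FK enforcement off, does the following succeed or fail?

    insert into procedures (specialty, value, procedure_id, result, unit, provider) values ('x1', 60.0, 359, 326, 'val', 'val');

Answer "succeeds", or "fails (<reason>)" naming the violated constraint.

NOT NULL columns: procedure_id is supplied; provider is supplied; value is supplied.
CHECK constraints: 60.0 satisfies (value <> 0); 326 satisfies (result >= 0).
No constraint is violated.

succeeds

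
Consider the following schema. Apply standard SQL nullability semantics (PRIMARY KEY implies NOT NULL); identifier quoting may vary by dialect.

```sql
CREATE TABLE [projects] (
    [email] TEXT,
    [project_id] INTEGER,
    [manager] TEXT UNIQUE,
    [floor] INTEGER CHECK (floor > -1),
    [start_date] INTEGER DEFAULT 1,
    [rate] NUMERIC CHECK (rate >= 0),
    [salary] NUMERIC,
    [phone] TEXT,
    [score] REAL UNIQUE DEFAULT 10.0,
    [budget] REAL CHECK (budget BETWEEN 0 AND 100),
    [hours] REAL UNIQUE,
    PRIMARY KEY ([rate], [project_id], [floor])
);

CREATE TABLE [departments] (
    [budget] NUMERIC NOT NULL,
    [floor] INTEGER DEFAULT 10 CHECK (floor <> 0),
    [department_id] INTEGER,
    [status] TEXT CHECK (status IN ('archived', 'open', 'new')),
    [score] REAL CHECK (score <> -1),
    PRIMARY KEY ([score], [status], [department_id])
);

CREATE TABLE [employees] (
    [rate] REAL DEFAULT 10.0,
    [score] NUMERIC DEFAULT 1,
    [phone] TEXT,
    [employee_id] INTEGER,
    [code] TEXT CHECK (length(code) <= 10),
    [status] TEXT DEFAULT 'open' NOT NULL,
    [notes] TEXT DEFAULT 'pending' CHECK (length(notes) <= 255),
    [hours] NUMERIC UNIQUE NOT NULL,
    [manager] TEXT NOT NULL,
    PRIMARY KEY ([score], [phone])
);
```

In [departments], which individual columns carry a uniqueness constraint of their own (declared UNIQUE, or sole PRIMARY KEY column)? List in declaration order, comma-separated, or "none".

- budget: no UNIQUE or single-column PK constraint.
- floor: no UNIQUE or single-column PK constraint.
- department_id: part of a composite PRIMARY KEY — only the tuple is unique, not this column on its own.
- status: part of a composite PRIMARY KEY — only the tuple is unique, not this column on its own.
- score: part of a composite PRIMARY KEY — only the tuple is unique, not this column on its own.

none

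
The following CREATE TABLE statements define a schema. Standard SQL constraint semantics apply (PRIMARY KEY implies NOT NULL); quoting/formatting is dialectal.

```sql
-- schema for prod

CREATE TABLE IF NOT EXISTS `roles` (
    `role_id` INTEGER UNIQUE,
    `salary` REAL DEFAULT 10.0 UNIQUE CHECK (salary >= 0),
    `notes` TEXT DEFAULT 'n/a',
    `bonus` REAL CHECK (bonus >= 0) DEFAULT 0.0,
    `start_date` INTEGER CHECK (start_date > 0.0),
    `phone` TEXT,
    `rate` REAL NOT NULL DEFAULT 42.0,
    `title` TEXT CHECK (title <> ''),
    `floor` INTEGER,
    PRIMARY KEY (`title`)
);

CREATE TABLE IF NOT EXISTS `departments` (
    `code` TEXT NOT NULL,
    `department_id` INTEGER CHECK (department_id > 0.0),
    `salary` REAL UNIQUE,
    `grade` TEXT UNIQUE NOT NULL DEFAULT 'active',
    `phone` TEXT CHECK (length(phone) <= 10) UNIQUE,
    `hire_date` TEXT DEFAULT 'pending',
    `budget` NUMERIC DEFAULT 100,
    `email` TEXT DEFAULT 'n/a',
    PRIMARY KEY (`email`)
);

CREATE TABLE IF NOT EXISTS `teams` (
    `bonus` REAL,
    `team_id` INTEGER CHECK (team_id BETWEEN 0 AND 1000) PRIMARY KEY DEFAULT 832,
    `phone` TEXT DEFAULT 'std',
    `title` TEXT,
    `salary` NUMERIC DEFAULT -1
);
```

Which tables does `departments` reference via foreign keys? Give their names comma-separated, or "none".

none

No column in departments has a REFERENCES clause.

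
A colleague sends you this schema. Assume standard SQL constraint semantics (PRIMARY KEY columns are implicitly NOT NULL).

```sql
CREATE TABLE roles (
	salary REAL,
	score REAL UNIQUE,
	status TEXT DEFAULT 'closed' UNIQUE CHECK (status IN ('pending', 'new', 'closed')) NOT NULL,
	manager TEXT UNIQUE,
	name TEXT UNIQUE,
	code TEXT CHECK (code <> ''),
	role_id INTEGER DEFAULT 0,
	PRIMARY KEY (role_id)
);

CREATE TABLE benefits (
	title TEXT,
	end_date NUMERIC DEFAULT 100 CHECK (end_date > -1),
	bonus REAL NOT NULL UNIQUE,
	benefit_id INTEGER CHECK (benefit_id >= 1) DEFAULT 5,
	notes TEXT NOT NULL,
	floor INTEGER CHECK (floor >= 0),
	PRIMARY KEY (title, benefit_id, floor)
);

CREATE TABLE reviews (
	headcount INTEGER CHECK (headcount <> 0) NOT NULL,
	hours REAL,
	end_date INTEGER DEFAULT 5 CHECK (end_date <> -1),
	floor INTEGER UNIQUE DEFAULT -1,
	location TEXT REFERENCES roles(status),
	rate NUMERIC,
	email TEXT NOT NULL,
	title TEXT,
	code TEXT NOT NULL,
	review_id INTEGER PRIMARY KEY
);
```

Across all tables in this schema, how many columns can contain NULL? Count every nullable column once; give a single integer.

roles: 5 nullable (salary, score, manager, name, code — PK (role_id) and explicit NOT NULL columns excluded).
benefits: 1 nullable (end_date — PK (title, benefit_id, floor) and explicit NOT NULL columns excluded).
reviews: 6 nullable (hours, end_date, floor, location, rate, title — PK (review_id) and explicit NOT NULL columns excluded).
Total: 5 + 1 + 6 = 12.

12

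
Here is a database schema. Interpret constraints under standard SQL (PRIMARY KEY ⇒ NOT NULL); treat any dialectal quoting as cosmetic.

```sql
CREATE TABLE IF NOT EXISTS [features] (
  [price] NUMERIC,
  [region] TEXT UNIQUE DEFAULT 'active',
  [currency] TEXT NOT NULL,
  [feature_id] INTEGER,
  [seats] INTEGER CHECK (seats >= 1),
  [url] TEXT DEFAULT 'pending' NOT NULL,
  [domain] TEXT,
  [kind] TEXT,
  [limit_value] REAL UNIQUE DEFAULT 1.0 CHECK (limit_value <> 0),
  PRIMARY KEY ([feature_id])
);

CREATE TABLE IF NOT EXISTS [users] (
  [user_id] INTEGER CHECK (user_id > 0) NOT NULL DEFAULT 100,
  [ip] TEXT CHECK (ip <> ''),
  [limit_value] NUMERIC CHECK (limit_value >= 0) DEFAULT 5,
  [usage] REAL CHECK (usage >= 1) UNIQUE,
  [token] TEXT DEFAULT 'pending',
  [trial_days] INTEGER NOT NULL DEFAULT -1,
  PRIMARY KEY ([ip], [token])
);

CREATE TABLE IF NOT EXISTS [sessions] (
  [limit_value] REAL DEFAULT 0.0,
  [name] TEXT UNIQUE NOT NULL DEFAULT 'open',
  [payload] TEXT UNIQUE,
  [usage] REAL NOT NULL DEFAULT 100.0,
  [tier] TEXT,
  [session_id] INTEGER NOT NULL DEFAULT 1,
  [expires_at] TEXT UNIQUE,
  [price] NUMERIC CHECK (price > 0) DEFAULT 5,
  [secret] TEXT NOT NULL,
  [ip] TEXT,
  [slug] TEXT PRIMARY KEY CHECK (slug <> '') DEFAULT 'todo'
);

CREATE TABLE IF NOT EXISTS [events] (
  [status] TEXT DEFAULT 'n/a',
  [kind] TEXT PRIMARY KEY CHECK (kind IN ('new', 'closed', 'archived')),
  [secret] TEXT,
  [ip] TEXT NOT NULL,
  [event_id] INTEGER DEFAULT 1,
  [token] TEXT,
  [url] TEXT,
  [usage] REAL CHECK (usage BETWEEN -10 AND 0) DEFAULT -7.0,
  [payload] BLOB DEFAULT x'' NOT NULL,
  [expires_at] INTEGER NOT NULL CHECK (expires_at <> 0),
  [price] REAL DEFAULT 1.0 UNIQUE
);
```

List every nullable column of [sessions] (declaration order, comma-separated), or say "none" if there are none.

limit_value, payload, tier, expires_at, price, ip

- limit_value: DEFAULT only fills an omitted column; an explicit NULL is still allowed → nullable.
- name: declared NOT NULL → not nullable.
- payload: UNIQUE does not imply NOT NULL → nullable.
- usage: declared NOT NULL → not nullable.
- tier: no NOT NULL constraint applies → nullable.
- session_id: declared NOT NULL → not nullable.
- expires_at: UNIQUE does not imply NOT NULL → nullable.
- price: CHECK does not forbid NULL (a CHECK constraint passes when its expression is NULL) → nullable.
- secret: declared NOT NULL → not nullable.
- ip: no NOT NULL constraint applies → nullable.
- slug: part of the PRIMARY KEY, which implies NOT NULL → not nullable.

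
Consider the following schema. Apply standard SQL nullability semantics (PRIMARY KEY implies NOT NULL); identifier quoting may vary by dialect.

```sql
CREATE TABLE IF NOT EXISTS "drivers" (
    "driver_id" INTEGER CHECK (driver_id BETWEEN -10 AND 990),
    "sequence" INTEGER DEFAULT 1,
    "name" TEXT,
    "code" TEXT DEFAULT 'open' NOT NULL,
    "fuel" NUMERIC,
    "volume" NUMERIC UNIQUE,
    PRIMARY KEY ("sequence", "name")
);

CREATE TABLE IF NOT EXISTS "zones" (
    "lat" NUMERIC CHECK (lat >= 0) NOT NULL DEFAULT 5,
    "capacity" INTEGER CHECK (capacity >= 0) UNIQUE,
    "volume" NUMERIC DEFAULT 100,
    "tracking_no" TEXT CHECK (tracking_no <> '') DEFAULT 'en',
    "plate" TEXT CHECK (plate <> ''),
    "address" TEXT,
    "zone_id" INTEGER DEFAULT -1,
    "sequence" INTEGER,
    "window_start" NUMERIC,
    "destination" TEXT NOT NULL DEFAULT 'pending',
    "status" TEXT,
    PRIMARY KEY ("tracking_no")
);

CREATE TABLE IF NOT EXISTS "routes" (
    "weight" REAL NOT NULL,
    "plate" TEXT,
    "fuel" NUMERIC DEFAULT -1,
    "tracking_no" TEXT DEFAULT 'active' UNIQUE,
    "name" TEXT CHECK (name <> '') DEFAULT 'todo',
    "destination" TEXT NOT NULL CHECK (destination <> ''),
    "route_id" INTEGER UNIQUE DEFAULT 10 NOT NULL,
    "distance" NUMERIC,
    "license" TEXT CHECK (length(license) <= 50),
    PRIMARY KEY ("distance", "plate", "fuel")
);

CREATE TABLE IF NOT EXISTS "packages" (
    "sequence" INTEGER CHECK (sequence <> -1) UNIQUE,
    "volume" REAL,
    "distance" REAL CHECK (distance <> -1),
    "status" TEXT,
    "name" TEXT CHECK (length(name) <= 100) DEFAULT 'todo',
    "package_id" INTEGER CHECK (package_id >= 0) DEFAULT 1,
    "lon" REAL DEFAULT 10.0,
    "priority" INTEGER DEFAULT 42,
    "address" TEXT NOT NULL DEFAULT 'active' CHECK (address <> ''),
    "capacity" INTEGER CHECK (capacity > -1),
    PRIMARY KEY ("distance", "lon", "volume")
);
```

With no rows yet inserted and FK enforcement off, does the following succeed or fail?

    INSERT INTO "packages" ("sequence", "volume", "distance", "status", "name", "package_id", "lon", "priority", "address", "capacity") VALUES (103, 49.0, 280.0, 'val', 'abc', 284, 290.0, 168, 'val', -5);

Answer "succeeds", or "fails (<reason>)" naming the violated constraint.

fails (CHECK on capacity)

The value -5 for capacity violates CHECK (capacity > -1).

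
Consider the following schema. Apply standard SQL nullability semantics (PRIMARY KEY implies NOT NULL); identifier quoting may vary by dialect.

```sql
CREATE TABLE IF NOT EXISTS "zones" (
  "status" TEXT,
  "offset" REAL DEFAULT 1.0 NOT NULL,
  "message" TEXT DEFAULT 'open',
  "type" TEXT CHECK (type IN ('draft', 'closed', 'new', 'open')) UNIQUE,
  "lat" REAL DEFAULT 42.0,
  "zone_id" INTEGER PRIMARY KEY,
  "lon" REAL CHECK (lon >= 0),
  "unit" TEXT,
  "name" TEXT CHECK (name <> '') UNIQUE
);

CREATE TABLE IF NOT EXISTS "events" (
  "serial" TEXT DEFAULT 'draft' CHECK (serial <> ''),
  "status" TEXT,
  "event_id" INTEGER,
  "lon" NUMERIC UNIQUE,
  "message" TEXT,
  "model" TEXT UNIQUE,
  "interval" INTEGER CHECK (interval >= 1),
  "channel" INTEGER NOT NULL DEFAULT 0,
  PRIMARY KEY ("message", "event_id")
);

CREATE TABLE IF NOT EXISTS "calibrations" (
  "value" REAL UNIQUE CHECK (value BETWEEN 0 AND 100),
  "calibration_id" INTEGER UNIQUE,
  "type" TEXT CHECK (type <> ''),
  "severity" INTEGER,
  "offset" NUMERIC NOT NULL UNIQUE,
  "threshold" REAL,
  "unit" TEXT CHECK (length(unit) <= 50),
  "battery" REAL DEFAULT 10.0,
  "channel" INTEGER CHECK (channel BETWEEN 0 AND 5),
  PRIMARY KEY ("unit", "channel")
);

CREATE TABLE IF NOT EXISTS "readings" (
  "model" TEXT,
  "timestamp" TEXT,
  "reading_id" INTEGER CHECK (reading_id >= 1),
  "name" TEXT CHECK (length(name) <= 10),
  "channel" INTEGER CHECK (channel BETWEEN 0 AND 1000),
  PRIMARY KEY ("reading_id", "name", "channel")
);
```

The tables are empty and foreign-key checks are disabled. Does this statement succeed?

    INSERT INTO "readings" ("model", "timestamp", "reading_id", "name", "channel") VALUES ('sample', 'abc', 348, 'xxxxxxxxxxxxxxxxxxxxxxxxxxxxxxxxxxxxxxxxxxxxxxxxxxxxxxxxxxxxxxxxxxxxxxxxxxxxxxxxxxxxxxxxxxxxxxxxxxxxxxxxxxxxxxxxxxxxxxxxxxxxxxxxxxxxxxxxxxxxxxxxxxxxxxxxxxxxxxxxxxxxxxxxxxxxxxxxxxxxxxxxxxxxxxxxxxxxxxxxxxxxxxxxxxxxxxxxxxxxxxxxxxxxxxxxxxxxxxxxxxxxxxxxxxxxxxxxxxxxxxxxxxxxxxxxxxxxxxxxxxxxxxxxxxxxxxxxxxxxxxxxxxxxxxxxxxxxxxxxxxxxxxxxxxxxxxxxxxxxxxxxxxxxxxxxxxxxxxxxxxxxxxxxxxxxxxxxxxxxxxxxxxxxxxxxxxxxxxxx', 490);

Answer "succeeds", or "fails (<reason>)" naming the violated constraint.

The value 'xxxxxxxxxxxxxxxxxxxxxxxxxxxxxxxxxxxxxxxxxxxxxxxxxxxxxxxxxxxxxxxxxxxxxxxxxxxxxxxxxxxxxxxxxxxxxxxxxxxxxxxxxxxxxxxxxxxxxxxxxxxxxxxxxxxxxxxxxxxxxxxxxxxxxxxxxxxxxxxxxxxxxxxxxxxxxxxxxxxxxxxxxxxxxxxxxxxxxxxxxxxxxxxxxxxxxxxxxxxxxxxxxxxxxxxxxxxxxxxxxxxxxxxxxxxxxxxxxxxxxxxxxxxxxxxxxxxxxxxxxxxxxxxxxxxxxxxxxxxxxxxxxxxxxxxxxxxxxxxxxxxxxxxxxxxxxxxxxxxxxxxxxxxxxxxxxxxxxxxxxxxxxxxxxxxxxxxxxxxxxxxxxxxxxxxxxxxxxxxx' for name violates CHECK (length(name) <= 10).

fails (CHECK on name)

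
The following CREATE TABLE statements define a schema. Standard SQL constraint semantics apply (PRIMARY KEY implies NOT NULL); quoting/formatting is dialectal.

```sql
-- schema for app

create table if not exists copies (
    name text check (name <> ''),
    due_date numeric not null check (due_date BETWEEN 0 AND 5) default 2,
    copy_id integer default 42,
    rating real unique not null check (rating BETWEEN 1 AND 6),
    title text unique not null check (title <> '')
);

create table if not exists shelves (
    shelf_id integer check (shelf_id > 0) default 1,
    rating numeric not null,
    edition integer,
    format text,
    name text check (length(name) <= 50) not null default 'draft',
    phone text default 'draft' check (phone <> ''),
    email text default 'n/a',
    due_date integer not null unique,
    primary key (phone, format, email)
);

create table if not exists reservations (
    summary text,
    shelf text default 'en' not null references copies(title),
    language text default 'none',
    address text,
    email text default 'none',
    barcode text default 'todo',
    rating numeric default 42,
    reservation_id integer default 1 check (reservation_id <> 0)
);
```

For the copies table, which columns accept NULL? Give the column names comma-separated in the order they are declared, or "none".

name, copy_id

- name: CHECK does not forbid NULL (a CHECK constraint passes when its expression is NULL) → nullable.
- due_date: declared NOT NULL → not nullable.
- copy_id: DEFAULT only fills an omitted column; an explicit NULL is still allowed → nullable.
- rating: declared NOT NULL → not nullable.
- title: declared NOT NULL → not nullable.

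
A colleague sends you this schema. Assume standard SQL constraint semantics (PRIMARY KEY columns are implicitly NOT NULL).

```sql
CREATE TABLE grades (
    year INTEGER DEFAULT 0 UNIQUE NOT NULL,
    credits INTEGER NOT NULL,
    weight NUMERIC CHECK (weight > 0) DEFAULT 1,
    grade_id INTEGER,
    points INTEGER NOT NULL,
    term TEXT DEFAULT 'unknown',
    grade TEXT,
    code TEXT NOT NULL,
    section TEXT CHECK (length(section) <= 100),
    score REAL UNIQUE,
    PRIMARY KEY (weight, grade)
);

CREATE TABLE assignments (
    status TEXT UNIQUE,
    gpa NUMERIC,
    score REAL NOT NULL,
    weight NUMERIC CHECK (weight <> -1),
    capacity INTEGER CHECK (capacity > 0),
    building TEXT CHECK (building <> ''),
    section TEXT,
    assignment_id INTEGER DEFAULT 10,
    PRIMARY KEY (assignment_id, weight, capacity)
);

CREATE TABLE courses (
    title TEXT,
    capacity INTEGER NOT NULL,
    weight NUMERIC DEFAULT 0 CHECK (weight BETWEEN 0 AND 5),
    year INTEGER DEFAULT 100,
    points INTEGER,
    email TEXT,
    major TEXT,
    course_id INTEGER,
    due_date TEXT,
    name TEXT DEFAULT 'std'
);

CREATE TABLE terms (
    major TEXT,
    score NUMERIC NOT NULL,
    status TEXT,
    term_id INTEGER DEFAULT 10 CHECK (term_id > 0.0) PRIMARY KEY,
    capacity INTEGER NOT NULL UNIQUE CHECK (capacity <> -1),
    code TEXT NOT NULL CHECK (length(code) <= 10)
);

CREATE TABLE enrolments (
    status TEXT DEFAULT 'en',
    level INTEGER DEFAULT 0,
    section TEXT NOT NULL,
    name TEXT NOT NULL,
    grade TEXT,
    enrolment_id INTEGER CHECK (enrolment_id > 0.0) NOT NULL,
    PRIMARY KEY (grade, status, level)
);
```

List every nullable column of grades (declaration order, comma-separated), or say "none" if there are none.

grade_id, term, section, score

- year: declared NOT NULL → not nullable.
- credits: declared NOT NULL → not nullable.
- weight: part of the PRIMARY KEY, which implies NOT NULL → not nullable.
- grade_id: no NOT NULL constraint applies → nullable.
- points: declared NOT NULL → not nullable.
- term: DEFAULT only fills an omitted column; an explicit NULL is still allowed → nullable.
- grade: part of the PRIMARY KEY, which implies NOT NULL → not nullable.
- code: declared NOT NULL → not nullable.
- section: CHECK does not forbid NULL (a CHECK constraint passes when its expression is NULL) → nullable.
- score: UNIQUE does not imply NOT NULL → nullable.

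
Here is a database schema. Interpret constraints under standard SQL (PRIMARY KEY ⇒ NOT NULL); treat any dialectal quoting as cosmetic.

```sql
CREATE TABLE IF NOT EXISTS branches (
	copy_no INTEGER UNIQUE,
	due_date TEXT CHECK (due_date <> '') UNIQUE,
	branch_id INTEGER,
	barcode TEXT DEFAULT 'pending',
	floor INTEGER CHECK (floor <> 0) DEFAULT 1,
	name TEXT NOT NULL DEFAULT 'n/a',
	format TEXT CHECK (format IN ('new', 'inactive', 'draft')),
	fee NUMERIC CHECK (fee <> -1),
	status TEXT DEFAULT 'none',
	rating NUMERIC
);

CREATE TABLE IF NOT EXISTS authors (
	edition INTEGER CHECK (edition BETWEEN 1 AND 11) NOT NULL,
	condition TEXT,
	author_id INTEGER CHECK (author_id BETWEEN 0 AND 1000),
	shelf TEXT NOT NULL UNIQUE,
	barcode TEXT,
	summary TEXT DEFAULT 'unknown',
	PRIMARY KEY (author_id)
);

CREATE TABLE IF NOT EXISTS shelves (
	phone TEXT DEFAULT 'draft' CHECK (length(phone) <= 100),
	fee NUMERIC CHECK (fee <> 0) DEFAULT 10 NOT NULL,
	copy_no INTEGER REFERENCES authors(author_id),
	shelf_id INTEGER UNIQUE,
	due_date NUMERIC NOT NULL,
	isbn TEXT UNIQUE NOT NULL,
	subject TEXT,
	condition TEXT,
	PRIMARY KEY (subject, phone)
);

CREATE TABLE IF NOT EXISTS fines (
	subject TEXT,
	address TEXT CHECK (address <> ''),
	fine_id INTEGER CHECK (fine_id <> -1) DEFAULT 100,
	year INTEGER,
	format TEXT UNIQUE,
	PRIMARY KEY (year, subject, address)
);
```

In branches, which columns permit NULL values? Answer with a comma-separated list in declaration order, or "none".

copy_no, due_date, branch_id, barcode, floor, format, fee, status, rating

- copy_no: UNIQUE does not imply NOT NULL → nullable.
- due_date: CHECK does not forbid NULL (a CHECK constraint passes when its expression is NULL) → nullable.
- branch_id: no NOT NULL constraint applies → nullable.
- barcode: DEFAULT only fills an omitted column; an explicit NULL is still allowed → nullable.
- floor: CHECK does not forbid NULL (a CHECK constraint passes when its expression is NULL) → nullable.
- name: declared NOT NULL → not nullable.
- format: CHECK does not forbid NULL (a CHECK constraint passes when its expression is NULL) → nullable.
- fee: CHECK does not forbid NULL (a CHECK constraint passes when its expression is NULL) → nullable.
- status: DEFAULT only fills an omitted column; an explicit NULL is still allowed → nullable.
- rating: no NOT NULL constraint applies → nullable.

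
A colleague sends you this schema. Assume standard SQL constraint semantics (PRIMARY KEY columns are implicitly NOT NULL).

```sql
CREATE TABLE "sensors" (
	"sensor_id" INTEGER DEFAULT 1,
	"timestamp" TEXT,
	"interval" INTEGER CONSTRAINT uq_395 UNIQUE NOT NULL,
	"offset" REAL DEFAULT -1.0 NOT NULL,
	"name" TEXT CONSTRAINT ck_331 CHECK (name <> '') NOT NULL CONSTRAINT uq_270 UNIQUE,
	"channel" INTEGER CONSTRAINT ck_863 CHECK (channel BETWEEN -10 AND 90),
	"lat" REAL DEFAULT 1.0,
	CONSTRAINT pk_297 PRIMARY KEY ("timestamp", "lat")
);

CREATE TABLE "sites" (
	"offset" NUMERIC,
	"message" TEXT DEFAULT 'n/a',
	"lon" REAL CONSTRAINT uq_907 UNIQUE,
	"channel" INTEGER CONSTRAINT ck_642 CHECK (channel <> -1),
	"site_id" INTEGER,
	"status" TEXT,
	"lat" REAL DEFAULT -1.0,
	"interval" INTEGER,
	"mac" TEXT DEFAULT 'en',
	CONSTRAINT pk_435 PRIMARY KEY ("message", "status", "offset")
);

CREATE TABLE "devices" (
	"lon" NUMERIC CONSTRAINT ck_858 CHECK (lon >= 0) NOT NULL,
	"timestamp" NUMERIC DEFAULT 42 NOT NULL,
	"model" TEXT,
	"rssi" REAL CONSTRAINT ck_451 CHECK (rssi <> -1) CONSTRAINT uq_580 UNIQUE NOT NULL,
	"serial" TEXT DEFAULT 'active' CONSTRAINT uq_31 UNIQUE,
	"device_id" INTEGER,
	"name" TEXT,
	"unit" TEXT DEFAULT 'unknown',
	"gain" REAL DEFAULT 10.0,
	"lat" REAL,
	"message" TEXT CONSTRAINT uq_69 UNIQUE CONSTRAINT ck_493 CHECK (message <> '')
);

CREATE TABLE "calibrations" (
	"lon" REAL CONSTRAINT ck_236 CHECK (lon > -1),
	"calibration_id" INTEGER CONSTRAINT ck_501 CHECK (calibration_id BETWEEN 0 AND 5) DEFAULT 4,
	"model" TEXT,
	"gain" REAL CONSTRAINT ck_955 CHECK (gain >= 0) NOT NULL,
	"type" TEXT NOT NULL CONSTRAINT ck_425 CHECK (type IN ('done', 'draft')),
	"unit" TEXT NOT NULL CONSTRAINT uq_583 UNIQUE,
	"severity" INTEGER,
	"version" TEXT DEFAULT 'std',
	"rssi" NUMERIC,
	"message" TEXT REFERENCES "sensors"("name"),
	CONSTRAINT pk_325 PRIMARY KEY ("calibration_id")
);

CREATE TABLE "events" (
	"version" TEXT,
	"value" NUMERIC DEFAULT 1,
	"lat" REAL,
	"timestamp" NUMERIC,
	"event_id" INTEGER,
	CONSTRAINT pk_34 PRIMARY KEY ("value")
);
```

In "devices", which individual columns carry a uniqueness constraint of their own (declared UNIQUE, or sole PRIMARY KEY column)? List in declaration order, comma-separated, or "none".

rssi, serial, message

- lon: no UNIQUE or single-column PK constraint.
- timestamp: no UNIQUE or single-column PK constraint.
- model: no UNIQUE or single-column PK constraint.
- rssi: declared UNIQUE → unique.
- serial: declared UNIQUE → unique.
- device_id: no UNIQUE or single-column PK constraint.
- name: no UNIQUE or single-column PK constraint.
- unit: no UNIQUE or single-column PK constraint.
- gain: no UNIQUE or single-column PK constraint.
- lat: no UNIQUE or single-column PK constraint.
- message: declared UNIQUE → unique.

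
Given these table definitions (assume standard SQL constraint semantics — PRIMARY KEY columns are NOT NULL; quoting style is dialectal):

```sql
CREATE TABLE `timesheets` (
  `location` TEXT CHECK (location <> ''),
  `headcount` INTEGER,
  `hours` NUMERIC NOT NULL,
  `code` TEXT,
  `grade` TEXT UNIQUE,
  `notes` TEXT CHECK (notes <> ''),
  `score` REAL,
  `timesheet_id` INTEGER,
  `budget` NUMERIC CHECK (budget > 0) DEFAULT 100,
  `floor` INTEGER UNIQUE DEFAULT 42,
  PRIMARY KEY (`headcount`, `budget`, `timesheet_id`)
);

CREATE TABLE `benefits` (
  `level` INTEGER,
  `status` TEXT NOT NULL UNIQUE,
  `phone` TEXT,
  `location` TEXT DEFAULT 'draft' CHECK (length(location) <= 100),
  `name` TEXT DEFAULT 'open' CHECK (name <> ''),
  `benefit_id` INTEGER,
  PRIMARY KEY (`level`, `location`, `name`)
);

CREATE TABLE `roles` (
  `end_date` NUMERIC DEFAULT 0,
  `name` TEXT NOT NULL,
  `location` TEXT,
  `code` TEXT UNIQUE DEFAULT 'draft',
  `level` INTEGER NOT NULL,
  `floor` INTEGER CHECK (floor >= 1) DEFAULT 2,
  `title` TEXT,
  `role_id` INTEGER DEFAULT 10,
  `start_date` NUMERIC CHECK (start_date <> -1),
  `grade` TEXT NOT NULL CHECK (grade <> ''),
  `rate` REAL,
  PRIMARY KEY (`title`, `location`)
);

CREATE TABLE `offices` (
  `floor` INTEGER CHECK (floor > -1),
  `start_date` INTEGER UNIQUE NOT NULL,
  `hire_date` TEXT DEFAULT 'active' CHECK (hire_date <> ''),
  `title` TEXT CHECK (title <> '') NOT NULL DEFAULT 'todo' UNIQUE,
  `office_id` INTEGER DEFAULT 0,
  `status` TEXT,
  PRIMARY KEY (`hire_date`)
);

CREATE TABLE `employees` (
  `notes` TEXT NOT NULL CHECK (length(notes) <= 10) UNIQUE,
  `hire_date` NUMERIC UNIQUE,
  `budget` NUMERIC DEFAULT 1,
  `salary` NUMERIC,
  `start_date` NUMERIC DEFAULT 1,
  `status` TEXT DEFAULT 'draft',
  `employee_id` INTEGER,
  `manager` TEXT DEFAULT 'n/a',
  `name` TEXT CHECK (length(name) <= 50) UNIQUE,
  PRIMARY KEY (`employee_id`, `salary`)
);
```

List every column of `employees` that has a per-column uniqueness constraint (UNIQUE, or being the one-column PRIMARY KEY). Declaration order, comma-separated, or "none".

- notes: declared UNIQUE → unique.
- hire_date: declared UNIQUE → unique.
- budget: no UNIQUE or single-column PK constraint.
- salary: part of a composite PRIMARY KEY — only the tuple is unique, not this column on its own.
- start_date: no UNIQUE or single-column PK constraint.
- status: no UNIQUE or single-column PK constraint.
- employee_id: part of a composite PRIMARY KEY — only the tuple is unique, not this column on its own.
- manager: no UNIQUE or single-column PK constraint.
- name: declared UNIQUE → unique.

notes, hire_date, name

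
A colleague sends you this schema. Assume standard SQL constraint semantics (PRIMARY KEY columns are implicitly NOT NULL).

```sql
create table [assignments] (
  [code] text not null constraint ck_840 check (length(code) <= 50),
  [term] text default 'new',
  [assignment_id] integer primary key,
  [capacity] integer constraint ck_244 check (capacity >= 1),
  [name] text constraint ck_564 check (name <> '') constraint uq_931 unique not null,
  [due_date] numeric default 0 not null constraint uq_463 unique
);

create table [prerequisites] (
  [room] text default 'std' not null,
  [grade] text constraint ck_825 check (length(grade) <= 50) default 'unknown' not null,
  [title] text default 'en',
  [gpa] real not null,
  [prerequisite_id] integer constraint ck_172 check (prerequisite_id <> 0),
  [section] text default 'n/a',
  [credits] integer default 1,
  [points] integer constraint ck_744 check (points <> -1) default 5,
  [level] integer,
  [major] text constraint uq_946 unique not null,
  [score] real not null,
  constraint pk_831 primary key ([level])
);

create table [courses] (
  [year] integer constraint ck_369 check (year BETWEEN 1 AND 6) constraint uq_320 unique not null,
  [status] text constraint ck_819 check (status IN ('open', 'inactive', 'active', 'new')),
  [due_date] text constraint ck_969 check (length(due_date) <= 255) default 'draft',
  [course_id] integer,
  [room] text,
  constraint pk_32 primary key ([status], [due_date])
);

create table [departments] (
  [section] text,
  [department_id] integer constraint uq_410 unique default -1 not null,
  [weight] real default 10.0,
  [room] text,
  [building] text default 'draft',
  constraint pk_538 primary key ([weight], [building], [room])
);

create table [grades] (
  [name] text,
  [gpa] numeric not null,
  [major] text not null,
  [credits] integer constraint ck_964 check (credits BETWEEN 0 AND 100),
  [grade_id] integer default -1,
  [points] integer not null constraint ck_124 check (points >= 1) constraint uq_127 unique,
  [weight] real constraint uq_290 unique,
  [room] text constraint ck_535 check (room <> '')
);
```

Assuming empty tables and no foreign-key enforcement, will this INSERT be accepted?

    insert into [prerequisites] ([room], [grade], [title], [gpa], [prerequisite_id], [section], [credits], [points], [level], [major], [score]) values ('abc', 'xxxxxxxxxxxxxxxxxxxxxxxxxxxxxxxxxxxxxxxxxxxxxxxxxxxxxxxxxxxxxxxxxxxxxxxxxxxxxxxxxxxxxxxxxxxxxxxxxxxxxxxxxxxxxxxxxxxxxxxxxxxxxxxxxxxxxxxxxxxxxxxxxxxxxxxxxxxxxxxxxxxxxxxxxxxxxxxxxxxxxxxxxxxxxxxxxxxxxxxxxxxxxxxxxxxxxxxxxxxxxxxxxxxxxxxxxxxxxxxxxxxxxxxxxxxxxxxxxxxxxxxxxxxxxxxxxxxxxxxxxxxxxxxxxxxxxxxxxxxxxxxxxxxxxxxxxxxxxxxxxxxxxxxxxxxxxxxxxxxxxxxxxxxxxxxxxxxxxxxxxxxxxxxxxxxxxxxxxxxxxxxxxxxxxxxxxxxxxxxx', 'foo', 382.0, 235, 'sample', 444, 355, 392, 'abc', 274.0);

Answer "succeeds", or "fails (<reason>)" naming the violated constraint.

fails (CHECK on grade)

The value 'xxxxxxxxxxxxxxxxxxxxxxxxxxxxxxxxxxxxxxxxxxxxxxxxxxxxxxxxxxxxxxxxxxxxxxxxxxxxxxxxxxxxxxxxxxxxxxxxxxxxxxxxxxxxxxxxxxxxxxxxxxxxxxxxxxxxxxxxxxxxxxxxxxxxxxxxxxxxxxxxxxxxxxxxxxxxxxxxxxxxxxxxxxxxxxxxxxxxxxxxxxxxxxxxxxxxxxxxxxxxxxxxxxxxxxxxxxxxxxxxxxxxxxxxxxxxxxxxxxxxxxxxxxxxxxxxxxxxxxxxxxxxxxxxxxxxxxxxxxxxxxxxxxxxxxxxxxxxxxxxxxxxxxxxxxxxxxxxxxxxxxxxxxxxxxxxxxxxxxxxxxxxxxxxxxxxxxxxxxxxxxxxxxxxxxxxxxxxxxxx' for grade violates CHECK (length(grade) <= 50).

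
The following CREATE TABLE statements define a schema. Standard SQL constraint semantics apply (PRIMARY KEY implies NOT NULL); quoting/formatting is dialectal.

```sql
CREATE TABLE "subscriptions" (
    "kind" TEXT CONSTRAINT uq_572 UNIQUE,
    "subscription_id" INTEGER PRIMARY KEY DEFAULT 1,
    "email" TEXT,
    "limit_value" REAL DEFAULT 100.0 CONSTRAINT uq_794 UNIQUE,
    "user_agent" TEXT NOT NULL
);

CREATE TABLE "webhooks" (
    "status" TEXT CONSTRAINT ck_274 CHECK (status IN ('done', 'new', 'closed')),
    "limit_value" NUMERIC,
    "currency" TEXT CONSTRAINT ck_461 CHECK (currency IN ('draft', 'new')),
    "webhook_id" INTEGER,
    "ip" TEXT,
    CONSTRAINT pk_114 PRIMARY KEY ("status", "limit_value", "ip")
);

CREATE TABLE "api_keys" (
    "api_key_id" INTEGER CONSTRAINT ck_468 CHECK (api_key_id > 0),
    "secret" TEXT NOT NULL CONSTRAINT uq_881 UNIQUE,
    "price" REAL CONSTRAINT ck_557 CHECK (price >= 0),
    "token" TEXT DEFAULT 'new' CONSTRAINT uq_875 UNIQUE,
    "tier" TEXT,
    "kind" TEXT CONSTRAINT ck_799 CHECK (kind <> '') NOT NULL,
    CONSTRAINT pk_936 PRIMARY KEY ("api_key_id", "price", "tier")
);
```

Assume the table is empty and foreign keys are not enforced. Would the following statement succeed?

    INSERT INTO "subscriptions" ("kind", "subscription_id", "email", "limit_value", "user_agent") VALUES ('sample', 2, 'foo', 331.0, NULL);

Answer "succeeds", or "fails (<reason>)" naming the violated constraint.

fails (NOT NULL on user_agent)

user_agent is explicitly set to NULL, but user_agent is declared NOT NULL.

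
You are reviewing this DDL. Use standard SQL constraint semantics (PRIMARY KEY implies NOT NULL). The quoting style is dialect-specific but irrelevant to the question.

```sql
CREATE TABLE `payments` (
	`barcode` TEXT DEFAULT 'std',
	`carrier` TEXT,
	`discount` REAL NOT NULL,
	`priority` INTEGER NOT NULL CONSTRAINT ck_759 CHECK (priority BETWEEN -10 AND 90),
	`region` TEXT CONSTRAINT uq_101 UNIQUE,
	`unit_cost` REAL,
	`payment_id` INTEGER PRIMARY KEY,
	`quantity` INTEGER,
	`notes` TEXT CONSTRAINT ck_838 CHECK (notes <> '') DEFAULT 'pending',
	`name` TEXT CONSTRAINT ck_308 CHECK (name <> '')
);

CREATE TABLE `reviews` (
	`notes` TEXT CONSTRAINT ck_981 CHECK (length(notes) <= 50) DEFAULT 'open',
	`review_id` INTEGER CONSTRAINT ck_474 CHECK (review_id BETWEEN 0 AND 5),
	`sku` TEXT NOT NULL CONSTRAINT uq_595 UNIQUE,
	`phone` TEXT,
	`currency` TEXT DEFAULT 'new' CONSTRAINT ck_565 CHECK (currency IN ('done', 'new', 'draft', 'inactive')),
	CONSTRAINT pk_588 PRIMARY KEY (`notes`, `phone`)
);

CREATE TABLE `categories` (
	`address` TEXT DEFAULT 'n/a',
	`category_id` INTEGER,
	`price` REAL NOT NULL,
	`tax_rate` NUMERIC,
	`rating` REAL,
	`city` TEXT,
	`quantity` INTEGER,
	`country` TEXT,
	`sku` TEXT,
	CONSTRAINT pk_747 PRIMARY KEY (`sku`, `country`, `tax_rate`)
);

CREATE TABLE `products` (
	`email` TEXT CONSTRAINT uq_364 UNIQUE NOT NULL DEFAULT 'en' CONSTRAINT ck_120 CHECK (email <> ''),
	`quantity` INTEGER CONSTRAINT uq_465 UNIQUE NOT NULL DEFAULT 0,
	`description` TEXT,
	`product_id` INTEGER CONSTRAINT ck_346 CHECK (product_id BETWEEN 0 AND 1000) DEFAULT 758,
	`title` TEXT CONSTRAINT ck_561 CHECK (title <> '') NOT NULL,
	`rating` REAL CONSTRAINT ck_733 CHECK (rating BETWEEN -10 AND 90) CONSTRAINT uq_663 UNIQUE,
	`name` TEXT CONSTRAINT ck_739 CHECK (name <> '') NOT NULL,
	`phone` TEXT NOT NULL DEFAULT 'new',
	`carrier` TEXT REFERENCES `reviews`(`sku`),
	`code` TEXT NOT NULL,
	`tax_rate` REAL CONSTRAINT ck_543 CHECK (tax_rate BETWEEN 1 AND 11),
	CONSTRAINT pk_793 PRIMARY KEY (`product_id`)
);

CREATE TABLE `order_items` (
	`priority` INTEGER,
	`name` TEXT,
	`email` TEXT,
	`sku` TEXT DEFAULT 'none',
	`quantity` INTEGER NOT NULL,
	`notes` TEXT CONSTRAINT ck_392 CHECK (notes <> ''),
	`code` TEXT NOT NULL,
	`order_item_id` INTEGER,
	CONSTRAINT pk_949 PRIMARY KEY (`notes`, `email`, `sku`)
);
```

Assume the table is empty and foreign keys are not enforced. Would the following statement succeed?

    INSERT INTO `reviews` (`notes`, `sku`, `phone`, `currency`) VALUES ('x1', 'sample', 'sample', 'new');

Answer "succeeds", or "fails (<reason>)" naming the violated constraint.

succeeds

NOT NULL columns: notes is supplied; phone is supplied; sku is supplied.
CHECK constraints: 'x1' satisfies (length(notes) <= 50); 'new' satisfies (currency IN ('done', 'new', 'draft', 'inactive')).
No constraint is violated.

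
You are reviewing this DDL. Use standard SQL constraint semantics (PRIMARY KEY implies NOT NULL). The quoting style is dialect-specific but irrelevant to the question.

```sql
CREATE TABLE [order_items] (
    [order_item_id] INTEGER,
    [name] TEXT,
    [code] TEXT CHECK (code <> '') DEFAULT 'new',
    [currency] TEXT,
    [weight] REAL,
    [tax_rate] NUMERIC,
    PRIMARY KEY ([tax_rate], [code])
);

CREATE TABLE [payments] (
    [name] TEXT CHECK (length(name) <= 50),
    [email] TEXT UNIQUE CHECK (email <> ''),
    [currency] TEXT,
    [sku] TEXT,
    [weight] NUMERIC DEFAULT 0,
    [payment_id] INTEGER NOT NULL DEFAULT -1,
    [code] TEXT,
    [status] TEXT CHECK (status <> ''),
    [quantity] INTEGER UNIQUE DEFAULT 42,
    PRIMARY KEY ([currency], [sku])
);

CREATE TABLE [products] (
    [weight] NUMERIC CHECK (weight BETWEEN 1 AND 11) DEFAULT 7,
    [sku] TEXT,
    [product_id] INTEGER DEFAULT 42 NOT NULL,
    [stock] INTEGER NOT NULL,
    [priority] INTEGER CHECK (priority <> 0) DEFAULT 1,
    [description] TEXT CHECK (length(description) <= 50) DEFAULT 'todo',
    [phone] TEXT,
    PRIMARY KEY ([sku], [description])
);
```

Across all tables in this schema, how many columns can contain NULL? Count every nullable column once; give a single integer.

13

order_items: 4 nullable (order_item_id, name, currency, weight — PK (tax_rate, code) and explicit NOT NULL columns excluded).
payments: 6 nullable (name, email, weight, code, status, quantity — PK (currency, sku) and explicit NOT NULL columns excluded).
products: 3 nullable (weight, priority, phone — PK (sku, description) and explicit NOT NULL columns excluded).
Total: 4 + 6 + 3 = 13.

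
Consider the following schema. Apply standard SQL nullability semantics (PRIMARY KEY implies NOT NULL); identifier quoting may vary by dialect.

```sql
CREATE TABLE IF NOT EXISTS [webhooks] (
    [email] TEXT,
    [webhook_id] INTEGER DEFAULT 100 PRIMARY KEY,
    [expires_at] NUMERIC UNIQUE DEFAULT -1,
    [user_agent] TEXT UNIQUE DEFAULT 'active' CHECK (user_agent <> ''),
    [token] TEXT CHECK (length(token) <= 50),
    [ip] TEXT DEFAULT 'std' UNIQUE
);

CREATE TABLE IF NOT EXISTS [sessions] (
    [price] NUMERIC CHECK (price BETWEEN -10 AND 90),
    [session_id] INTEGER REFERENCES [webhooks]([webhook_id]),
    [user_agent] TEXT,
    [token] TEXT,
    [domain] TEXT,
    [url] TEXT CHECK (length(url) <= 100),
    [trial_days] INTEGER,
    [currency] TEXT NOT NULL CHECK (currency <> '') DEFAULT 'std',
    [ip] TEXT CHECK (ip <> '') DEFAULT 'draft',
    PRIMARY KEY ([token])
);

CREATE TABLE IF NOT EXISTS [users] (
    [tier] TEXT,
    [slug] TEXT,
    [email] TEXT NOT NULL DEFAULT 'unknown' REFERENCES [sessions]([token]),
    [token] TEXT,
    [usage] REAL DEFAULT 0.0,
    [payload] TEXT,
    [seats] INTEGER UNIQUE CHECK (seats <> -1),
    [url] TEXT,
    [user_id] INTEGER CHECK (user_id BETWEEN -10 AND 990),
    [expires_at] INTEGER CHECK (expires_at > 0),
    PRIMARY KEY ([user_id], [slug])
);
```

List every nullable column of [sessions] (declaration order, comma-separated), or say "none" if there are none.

price, session_id, user_agent, domain, url, trial_days, ip

- price: CHECK does not forbid NULL (a CHECK constraint passes when its expression is NULL) → nullable.
- session_id: a foreign key column may be NULL unless separately constrained → nullable.
- user_agent: no NOT NULL constraint applies → nullable.
- token: part of the PRIMARY KEY, which implies NOT NULL → not nullable.
- domain: no NOT NULL constraint applies → nullable.
- url: CHECK does not forbid NULL (a CHECK constraint passes when its expression is NULL) → nullable.
- trial_days: no NOT NULL constraint applies → nullable.
- currency: declared NOT NULL → not nullable.
- ip: CHECK does not forbid NULL (a CHECK constraint passes when its expression is NULL) → nullable.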